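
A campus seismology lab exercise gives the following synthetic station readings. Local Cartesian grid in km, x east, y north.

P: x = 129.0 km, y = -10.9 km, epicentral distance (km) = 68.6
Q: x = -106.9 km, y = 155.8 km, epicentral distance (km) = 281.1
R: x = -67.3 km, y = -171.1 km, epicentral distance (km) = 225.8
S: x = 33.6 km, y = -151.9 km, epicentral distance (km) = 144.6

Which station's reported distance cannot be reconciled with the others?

P

Solve using three stations at a time. Using Q, R, S (subtract circle equations pairwise → linear system) gives (x, y) ≈ (106.6, -27.1).
Distances from that point to each station vs reported:
  P: calculated 27.6 vs reported 68.6 → residual 41.0 km
  Q: calculated 281.1 vs reported 281.1 → residual 0.0 km
  R: calculated 225.8 vs reported 225.8 → residual 0.0 km
  S: calculated 144.6 vs reported 144.6 → residual 0.0 km
Q, R, S are mutually consistent (residuals ≈ 0); P is off by 41.0 km.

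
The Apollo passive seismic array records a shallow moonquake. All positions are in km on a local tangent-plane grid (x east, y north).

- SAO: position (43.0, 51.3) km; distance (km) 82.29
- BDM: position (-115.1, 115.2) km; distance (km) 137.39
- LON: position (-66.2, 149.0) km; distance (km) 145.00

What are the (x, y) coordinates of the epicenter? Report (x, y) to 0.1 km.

-27.7 km east, 9.2 km north

Circle about each station: (x − 43.0)² + (y − 51.3)² = 82.29²; (x + 115.1)² + (y − 115.2)² = 137.39²; (x + 66.2)² + (y − 149.0)² = 145.00².
Subtracting pairs of circle equations eliminates x²+y² and gives linear equations (the radical axes):
-316.2 x + 127.8 y = 9933.99
-218.4 x + 195.4 y = 7849.39
Solving the 2×2 system: x ≈ -27.7, y ≈ 9.2 km.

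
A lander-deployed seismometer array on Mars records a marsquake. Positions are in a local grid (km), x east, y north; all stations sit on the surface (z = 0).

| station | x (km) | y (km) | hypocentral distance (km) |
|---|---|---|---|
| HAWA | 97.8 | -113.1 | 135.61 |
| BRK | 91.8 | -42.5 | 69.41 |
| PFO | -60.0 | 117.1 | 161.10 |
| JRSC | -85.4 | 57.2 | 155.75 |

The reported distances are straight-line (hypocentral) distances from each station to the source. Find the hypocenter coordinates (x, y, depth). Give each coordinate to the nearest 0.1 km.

x ≈ 62.7 km, y ≈ 15.6 km, depth ≈ 24.4 km

Each station gives a sphere (x−x_i)² + (y−y_i)² + z² = d_i² (stations at z=0).
Subtracting the HAWA sphere from BRK and PFO: z² cancels, leaving linear equations in x and y:
-12.0 x + 141.2 y = 1449.36
-315.6 x + 460.4 y = -12607.18
Solving: x ≈ 62.693, y ≈ 15.593 km (keep extra digits for the depth step; rounded: 62.7, 15.6).
Then from the HAWA sphere: z² = 135.61² − (x − 97.8)² − (y + 113.1)² with x = 62.693, y = 15.593, so z ≈ 24.407 ≈ 24.4 km.
Check against JRSC (with the unrounded solution): distance 155.75 ≈ 155.75 km. ✓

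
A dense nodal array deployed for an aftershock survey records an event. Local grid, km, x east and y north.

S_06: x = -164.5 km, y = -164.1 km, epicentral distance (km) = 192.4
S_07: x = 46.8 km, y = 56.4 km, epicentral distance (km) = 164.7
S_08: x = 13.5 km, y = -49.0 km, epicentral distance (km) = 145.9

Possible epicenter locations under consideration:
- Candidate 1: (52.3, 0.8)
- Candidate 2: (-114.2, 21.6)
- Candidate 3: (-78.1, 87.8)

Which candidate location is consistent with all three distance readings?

Candidate 2

For each candidate, compare |candidate − station| to the reported distance:
Candidate 1: residuals S_06 80.0, S_07 108.8, S_08 82.8 → max 108.8 km
Candidate 2: residuals S_06 0.0, S_07 0.0, S_08 0.0 → max 0.0 km
Candidate 3: residuals S_06 73.9, S_07 35.9, S_08 18.7 → max 73.9 km
Only Candidate 2 has all residuals ≈ 0.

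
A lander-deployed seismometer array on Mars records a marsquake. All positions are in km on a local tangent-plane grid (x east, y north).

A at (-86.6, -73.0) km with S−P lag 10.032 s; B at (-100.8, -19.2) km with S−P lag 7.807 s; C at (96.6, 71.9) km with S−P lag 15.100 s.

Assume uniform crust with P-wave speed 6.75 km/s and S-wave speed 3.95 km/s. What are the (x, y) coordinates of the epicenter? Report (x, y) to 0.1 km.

(-30.2, 4.1)

Distance from S−P lag: d = Δt · v_P v_S / (v_P − v_S) = Δt · (6.75·3.95)/(6.75−3.95) ≈ 9.5223·Δt.
So d_A = 95.53, d_B = 74.34, d_C = 143.79 km.
Circle about each station: (x + 86.6)² + (y + 73.0)² = 95.53²; (x + 100.8)² + (y + 19.2)² = 74.34²; (x − 96.6)² + (y − 71.9)² = 143.79².
Subtracting the A equation from the B and C equations removes the quadratic terms:
-28.4 x + 107.6 y = 1300.27
366.4 x + 289.8 y = -9876.97
Solving the 2×2 system: x ≈ -30.2, y ≈ 4.1 km.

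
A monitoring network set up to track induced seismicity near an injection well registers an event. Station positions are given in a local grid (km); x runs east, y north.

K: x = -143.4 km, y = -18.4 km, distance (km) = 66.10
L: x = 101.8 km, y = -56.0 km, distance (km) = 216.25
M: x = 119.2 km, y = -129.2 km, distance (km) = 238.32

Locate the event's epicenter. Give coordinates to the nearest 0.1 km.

(-113.4, -77.3)

Circle about each station: (x + 143.4)² + (y + 18.4)² = 66.10²; (x − 101.8)² + (y + 56.0)² = 216.25²; (x − 119.2)² + (y + 129.2)² = 238.32².
Subtracting pairs of circle equations eliminates x²+y² and gives linear equations (the radical axes):
490.4 x − 75.2 y = -49797.73
525.2 x − 221.6 y = -42428.05
Solving the 2×2 system: x ≈ -113.4, y ≈ -77.3 km.
Check against K (with the unrounded x, y): √((x + 143.4)²+(y + 18.4)²) = 66.10 ≈ 66.10 km. ✓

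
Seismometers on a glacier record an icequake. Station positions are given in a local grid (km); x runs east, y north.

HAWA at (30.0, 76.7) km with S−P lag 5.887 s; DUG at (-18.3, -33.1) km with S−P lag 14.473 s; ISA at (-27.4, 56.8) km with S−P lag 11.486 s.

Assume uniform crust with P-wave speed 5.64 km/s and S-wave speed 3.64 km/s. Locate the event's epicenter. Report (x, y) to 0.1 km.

89.9 km east, 68.7 km north

Distance from S−P lag: d = Δt · v_P v_S / (v_P − v_S) = Δt · (5.64·3.64)/(5.64−3.64) ≈ 10.2648·Δt.
So d_HAWA = 60.43, d_DUG = 148.56, d_ISA = 117.90 km.
Circle about each station: (x − 30.0)² + (y − 76.7)² = 60.43²; (x + 18.3)² + (y + 33.1)² = 148.56²; (x + 27.4)² + (y − 56.8)² = 117.90².
Subtracting the HAWA equation from the DUG and ISA equations removes the quadratic terms:
-96.6 x − 219.6 y = -23770.68
-114.8 x − 39.8 y = -13054.52
Solving the 2×2 system: x ≈ 89.9, y ≈ 68.7 km.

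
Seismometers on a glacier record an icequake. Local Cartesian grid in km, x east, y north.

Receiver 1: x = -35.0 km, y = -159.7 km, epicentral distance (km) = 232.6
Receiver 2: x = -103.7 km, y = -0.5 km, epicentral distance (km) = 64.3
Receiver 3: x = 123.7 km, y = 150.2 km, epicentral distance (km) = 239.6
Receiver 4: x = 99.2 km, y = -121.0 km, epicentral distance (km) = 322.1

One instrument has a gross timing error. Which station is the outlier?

Solve using three stations at a time. Using Receiver 1, Receiver 2, Receiver 3 (subtract circle equations pairwise → linear system) gives (x, y) ≈ (-99.8, 63.7).
Distances from that point to each station vs reported:
  Receiver 1: calculated 232.6 vs reported 232.6 → residual 0.0 km
  Receiver 2: calculated 64.3 vs reported 64.3 → residual 0.0 km
  Receiver 3: calculated 239.6 vs reported 239.6 → residual 0.0 km
  Receiver 4: calculated 271.5 vs reported 322.1 → residual 50.6 km
Receiver 1, Receiver 2, Receiver 3 are mutually consistent (residuals ≈ 0); Receiver 4 is off by 50.6 km.

Receiver 4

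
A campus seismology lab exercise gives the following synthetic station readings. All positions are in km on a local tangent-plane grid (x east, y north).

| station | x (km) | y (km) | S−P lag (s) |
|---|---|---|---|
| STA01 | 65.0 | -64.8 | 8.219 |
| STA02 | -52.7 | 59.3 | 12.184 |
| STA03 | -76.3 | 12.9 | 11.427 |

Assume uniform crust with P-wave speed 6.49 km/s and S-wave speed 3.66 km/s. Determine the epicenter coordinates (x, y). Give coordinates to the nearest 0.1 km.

(14.6, -17.7)

Distance from S−P lag: d = Δt · v_P v_S / (v_P − v_S) = Δt · (6.49·3.66)/(6.49−3.66) ≈ 8.3934·Δt.
So d_STA01 = 68.99, d_STA02 = 102.27, d_STA03 = 95.91 km.
Circle about each station: (x − 65.0)² + (y + 64.8)² = 68.99²; (x + 52.7)² + (y − 59.3)² = 102.27²; (x + 76.3)² + (y − 12.9)² = 95.91².
Subtracting the STA01 equation from the STA02 and STA03 equations removes the quadratic terms:
-235.4 x + 248.2 y = -7829.79
-282.6 x + 155.4 y = -6875.05
Solving the 2×2 system: x ≈ 14.6, y ≈ -17.7 km.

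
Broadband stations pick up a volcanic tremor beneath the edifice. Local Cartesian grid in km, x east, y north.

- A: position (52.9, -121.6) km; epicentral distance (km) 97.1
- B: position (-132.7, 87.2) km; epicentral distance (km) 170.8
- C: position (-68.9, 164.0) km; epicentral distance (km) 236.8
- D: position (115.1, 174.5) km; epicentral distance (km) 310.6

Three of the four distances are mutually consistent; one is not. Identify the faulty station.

A

Solve using three stations at a time. Using B, C, D (subtract circle equations pairwise → linear system) gives (x, y) ≈ (-72.9, -72.7).
Distances from that point to each station vs reported:
  A: calculated 134.9 vs reported 97.1 → residual 37.8 km
  B: calculated 170.8 vs reported 170.8 → residual 0.0 km
  C: calculated 236.8 vs reported 236.8 → residual 0.0 km
  D: calculated 310.6 vs reported 310.6 → residual 0.0 km
B, C, D are mutually consistent (residuals ≈ 0); A is off by 37.8 km.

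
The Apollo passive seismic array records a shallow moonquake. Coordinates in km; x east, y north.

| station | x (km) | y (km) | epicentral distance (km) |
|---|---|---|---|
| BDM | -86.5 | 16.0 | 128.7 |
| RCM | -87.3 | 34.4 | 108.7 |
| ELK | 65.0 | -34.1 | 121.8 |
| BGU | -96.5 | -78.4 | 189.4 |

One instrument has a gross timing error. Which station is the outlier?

Solve using three stations at a time. Using RCM, ELK, BGU (subtract circle equations pairwise → linear system) gives (x, y) ≈ (13.1, 76.1).
Distances from that point to each station vs reported:
  BDM: calculated 116.3 vs reported 128.7 → residual 12.4 km
  RCM: calculated 108.7 vs reported 108.7 → residual 0.0 km
  ELK: calculated 121.8 vs reported 121.8 → residual 0.0 km
  BGU: calculated 189.4 vs reported 189.4 → residual 0.0 km
RCM, ELK, BGU are mutually consistent (residuals ≈ 0); BDM is off by 12.4 km.

BDM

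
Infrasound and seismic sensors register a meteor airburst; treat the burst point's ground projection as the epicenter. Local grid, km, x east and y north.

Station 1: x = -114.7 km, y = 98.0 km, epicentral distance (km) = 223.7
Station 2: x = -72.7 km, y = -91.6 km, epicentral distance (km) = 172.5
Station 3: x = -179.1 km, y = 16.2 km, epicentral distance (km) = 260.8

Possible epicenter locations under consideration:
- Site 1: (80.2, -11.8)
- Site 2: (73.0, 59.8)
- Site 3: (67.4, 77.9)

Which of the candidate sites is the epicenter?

For each candidate, compare |candidate − station| to the reported distance:
Site 1: residuals Station 1 0.0, Station 2 0.0, Station 3 0.0 → max 0.0 km
Site 2: residuals Station 1 32.2, Station 2 37.6, Station 3 5.0 → max 37.6 km
Site 3: residuals Station 1 40.5, Station 2 47.4, Station 3 6.7 → max 47.4 km
Only Site 1 has all residuals ≈ 0.

Site 1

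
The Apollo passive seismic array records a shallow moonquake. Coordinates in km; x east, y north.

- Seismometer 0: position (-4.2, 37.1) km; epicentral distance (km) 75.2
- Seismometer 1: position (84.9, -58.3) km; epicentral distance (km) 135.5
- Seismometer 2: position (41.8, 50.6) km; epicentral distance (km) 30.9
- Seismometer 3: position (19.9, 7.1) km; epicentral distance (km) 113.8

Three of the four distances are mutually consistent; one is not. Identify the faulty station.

Seismometer 3

Solve using three stations at a time. Using Seismometer 0, Seismometer 1, Seismometer 2 (subtract circle equations pairwise → linear system) gives (x, y) ≈ (60.7, 75.0).
Distances from that point to each station vs reported:
  Seismometer 0: calculated 75.2 vs reported 75.2 → residual 0.0 km
  Seismometer 1: calculated 135.5 vs reported 135.5 → residual 0.0 km
  Seismometer 2: calculated 30.9 vs reported 30.9 → residual 0.0 km
  Seismometer 3: calculated 79.3 vs reported 113.8 → residual 34.5 km
Seismometer 0, Seismometer 1, Seismometer 2 are mutually consistent (residuals ≈ 0); Seismometer 3 is off by 34.5 km.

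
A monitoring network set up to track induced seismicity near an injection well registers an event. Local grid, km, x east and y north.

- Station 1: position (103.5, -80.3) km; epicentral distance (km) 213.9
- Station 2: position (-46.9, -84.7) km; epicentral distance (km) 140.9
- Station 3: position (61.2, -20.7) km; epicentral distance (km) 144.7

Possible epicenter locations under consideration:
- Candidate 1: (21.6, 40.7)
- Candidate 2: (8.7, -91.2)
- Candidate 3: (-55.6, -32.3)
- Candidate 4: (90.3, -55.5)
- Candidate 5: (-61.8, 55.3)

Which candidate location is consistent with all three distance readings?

Candidate 5

For each candidate, compare |candidate − station| to the reported distance:
Candidate 1: residuals Station 1 67.8, Station 2 2.0, Station 3 71.6 → max 71.6 km
Candidate 2: residuals Station 1 118.5, Station 2 84.9, Station 3 56.8 → max 118.5 km
Candidate 3: residuals Station 1 47.7, Station 2 87.8, Station 3 27.3 → max 87.8 km
Candidate 4: residuals Station 1 185.8, Station 2 0.6, Station 3 99.3 → max 185.8 km
Candidate 5: residuals Station 1 0.1, Station 2 0.1, Station 3 0.1 → max 0.1 km
Only Candidate 5 has all residuals ≈ 0.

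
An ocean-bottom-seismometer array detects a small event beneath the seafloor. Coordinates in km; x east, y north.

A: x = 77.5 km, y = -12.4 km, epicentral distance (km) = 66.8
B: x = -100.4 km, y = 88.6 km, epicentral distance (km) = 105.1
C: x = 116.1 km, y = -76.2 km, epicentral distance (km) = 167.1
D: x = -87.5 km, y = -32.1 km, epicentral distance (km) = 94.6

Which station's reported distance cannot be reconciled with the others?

Solve using three stations at a time. Using B, C, D (subtract circle equations pairwise → linear system) gives (x, y) ≈ (-14.5, 28.1).
Distances from that point to each station vs reported:
  A: calculated 100.5 vs reported 66.8 → residual 33.7 km
  B: calculated 105.1 vs reported 105.1 → residual 0.0 km
  C: calculated 167.1 vs reported 167.1 → residual 0.0 km
  D: calculated 94.6 vs reported 94.6 → residual 0.0 km
B, C, D are mutually consistent (residuals ≈ 0); A is off by 33.7 km.

A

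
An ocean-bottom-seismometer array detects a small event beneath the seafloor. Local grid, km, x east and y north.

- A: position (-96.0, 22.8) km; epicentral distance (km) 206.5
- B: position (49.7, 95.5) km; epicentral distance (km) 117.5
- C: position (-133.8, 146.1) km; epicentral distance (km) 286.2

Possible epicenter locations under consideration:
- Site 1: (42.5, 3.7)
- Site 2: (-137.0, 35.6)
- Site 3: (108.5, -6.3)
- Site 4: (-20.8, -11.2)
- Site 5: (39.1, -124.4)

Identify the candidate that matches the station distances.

For each candidate, compare |candidate − station| to the reported distance:
Site 1: residuals A 66.7, B 25.4, C 59.6 → max 66.7 km
Site 2: residuals A 163.5, B 78.6, C 175.7 → max 175.7 km
Site 3: residuals A 0.1, B 0.1, C 0.0 → max 0.1 km
Site 4: residuals A 124.0, B 10.4, C 92.5 → max 124.0 km
Site 5: residuals A 6.7, B 102.7, C 34.8 → max 102.7 km
Only Site 3 has all residuals ≈ 0.

Site 3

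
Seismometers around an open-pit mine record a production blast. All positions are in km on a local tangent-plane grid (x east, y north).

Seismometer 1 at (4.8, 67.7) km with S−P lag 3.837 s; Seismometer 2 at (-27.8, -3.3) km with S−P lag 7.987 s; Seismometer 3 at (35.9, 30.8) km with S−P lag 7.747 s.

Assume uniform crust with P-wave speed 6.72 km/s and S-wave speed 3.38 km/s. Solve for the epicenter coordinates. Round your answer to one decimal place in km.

Distance from S−P lag: d = Δt · v_P v_S / (v_P − v_S) = Δt · (6.72·3.38)/(6.72−3.38) ≈ 6.8005·Δt.
So d_Seismometer 1 = 26.09, d_Seismometer 2 = 54.32, d_Seismometer 3 = 52.68 km.
Circle about each station: (x − 4.8)² + (y − 67.7)² = 26.09²; (x + 27.8)² + (y + 3.3)² = 54.32²; (x − 35.9)² + (y − 30.8)² = 52.68².
Subtracting pairs of circle equations eliminates x²+y² and gives linear equations (the radical axes):
-65.2 x − 142.0 y = -6092.57
62.2 x − 73.8 y = -4463.37
Solving the 2×2 system: x ≈ -13.5, y ≈ 49.1 km.

x ≈ -13.5 km, y ≈ 49.1 km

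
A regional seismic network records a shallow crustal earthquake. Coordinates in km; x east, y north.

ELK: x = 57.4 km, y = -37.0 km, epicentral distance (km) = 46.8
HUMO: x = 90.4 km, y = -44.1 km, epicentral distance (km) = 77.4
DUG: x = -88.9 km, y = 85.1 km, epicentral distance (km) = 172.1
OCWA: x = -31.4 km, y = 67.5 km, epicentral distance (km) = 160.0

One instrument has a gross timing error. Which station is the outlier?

OCWA

Solve using three stations at a time. Using ELK, HUMO, DUG (subtract circle equations pairwise → linear system) gives (x, y) ≈ (13.6, -53.1).
Distances from that point to each station vs reported:
  ELK: calculated 46.6 vs reported 46.8 → residual 0.2 km
  HUMO: calculated 77.3 vs reported 77.4 → residual 0.1 km
  DUG: calculated 172.1 vs reported 172.1 → residual 0.0 km
  OCWA: calculated 128.7 vs reported 160.0 → residual 31.3 km
ELK, HUMO, DUG are mutually consistent (residuals ≈ 0); OCWA is off by 31.3 km.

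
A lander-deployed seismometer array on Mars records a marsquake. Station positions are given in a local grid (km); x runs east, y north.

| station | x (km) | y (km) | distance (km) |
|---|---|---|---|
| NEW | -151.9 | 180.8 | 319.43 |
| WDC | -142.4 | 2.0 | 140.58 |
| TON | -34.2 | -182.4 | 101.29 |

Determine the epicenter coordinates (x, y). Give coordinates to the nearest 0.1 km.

-125.0 km east, -137.5 km north

Circle about each station: (x + 151.9)² + (y − 180.8)² = 319.43²; (x + 142.4)² + (y − 2.0)² = 140.58²; (x + 34.2)² + (y + 182.4)² = 101.29².
Subtracting the NEW equation from the WDC and TON equations removes the quadratic terms:
19.0 x − 357.6 y = 46792.30
235.4 x − 726.4 y = 70453.01
Solving the 2×2 system: x ≈ -125.0, y ≈ -137.5 km.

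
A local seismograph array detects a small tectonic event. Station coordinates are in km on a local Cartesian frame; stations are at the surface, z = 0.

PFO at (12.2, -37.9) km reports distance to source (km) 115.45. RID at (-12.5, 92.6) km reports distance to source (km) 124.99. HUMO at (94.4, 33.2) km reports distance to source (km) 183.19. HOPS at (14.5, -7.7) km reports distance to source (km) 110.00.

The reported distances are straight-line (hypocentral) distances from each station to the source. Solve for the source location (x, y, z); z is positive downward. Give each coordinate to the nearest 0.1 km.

Each station gives a sphere (x−x_i)² + (y−y_i)² + z² = d_i² (stations at z=0).
Subtracting the PFO sphere from RID and HUMO: z² cancels, leaving linear equations in x and y:
-49.4 x + 261.0 y = 4851.96
164.4 x + 142.2 y = -11801.52
Solving: x ≈ -75.504, y ≈ 4.299 km (keep extra digits for the depth step; rounded: -75.5, 4.3).
Then from the PFO sphere: z² = 115.45² − (x − 12.2)² − (y + 37.9)² with x = -75.504, y = 4.299, so z ≈ 62.096 ≈ 62.1 km.

x ≈ -75.5 km, y ≈ 4.3 km, depth ≈ 62.1 km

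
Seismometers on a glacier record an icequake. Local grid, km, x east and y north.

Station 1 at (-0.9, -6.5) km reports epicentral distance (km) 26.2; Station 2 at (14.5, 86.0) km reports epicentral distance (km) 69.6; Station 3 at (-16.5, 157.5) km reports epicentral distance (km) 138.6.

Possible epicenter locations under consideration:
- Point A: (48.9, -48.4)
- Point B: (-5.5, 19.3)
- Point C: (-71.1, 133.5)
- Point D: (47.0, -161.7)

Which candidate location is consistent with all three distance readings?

Point B

For each candidate, compare |candidate − station| to the reported distance:
Point A: residuals Station 1 38.9, Station 2 69.1, Station 3 77.4 → max 77.4 km
Point B: residuals Station 1 0.0, Station 2 0.0, Station 3 0.0 → max 0.0 km
Point C: residuals Station 1 130.4, Station 2 28.3, Station 3 79.0 → max 130.4 km
Point D: residuals Station 1 136.2, Station 2 180.2, Station 3 186.9 → max 186.9 km
Only Point B has all residuals ≈ 0.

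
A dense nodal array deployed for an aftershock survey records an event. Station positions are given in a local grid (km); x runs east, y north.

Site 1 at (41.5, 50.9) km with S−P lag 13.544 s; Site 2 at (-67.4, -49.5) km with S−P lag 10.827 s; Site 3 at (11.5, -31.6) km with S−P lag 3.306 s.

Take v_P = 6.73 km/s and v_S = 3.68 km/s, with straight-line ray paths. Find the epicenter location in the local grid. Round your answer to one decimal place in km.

Distance from S−P lag: d = Δt · v_P v_S / (v_P − v_S) = Δt · (6.73·3.68)/(6.73−3.68) ≈ 8.1201·Δt.
So d_Site 1 = 109.98, d_Site 2 = 87.92, d_Site 3 = 26.85 km.
Circle about each station: (x − 41.5)² + (y − 50.9)² = 109.98²; (x + 67.4)² + (y + 49.5)² = 87.92²; (x − 11.5)² + (y + 31.6)² = 26.85².
Subtracting pairs of circle equations eliminates x²+y² and gives linear equations (the radical axes):
-217.8 x − 200.8 y = 7045.62
-60.0 x − 165.0 y = 8192.43
Solving the 2×2 system: x ≈ 20.2, y ≈ -57.0 km.

(20.2, -57.0)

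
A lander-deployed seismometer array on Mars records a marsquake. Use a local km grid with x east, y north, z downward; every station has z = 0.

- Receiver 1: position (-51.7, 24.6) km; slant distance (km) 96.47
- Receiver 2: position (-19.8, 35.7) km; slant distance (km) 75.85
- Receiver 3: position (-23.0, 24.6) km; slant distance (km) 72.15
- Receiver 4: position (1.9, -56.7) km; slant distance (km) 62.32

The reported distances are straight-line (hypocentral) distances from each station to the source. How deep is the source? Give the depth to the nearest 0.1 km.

Each station gives a sphere (x−x_i)² + (y−y_i)² + z² = d_i² (stations at z=0).
Subtracting the Receiver 1 sphere from Receiver 2 and Receiver 3: z² cancels, leaving linear equations in x and y:
63.8 x + 22.2 y = 1941.72
57.4 x + 0.0 y = 1956.95
Solving: x ≈ 34.093, y ≈ -10.515 km (keep extra digits for the depth step; rounded: 34.1, -10.5).
Then from the Receiver 1 sphere: z² = 96.47² − (x + 51.7)² − (y − 24.6)² with x = 34.093, y = -10.515, so z ≈ 26.701 ≈ 26.7 km.

z ≈ 26.7 km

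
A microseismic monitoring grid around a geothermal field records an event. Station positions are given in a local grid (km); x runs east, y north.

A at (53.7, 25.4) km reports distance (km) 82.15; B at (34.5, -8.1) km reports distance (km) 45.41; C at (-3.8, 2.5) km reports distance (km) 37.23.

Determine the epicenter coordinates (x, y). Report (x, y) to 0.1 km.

Circle about each station: (x − 53.7)² + (y − 25.4)² = 82.15²; (x − 34.5)² + (y + 8.1)² = 45.41²; (x + 3.8)² + (y − 2.5)² = 37.23².
Subtracting the A equation from the B and C equations removes the quadratic terms:
-38.4 x − 67.0 y = 2413.56
-115.0 x − 45.8 y = 1854.39
Solving the 2×2 system: x ≈ -2.3, y ≈ -34.7 km.

x ≈ -2.3 km, y ≈ -34.7 km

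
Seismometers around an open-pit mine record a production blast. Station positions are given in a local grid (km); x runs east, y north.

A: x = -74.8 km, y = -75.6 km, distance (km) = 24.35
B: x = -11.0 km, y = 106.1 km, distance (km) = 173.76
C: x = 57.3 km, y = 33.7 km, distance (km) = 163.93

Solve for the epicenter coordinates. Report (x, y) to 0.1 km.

(-82.2, -52.4)

Circle about each station: (x + 74.8)² + (y + 75.6)² = 24.35²; (x + 11.0)² + (y − 106.1)² = 173.76²; (x − 57.3)² + (y − 33.7)² = 163.93².
Subtracting the A equation from the B and C equations removes the quadratic terms:
127.6 x + 363.4 y = -29531.81
264.2 x + 218.6 y = -33171.54
Solving the 2×2 system: x ≈ -82.2, y ≈ -52.4 km.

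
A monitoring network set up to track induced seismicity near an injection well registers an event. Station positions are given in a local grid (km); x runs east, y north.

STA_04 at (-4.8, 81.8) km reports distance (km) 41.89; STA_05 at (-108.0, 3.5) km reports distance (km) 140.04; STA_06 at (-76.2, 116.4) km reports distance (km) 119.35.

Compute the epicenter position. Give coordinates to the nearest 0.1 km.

Circle about each station: (x + 4.8)² + (y − 81.8)² = 41.89²; (x + 108.0)² + (y − 3.5)² = 140.04²; (x + 76.2)² + (y − 116.4)² = 119.35².
Subtracting pairs of circle equations eliminates x²+y² and gives linear equations (the radical axes):
-206.4 x − 156.6 y = -12894.46
-142.8 x + 69.2 y = 151.47
Solving the 2×2 system: x ≈ 23.7, y ≈ 51.1 km.

x ≈ 23.7 km, y ≈ 51.1 km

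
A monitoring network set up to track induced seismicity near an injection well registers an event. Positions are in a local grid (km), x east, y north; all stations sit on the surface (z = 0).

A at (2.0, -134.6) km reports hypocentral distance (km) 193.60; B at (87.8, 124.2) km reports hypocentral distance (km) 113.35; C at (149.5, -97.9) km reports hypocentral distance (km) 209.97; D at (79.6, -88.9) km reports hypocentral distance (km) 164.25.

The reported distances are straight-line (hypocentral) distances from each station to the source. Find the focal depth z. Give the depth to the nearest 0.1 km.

44.5 km

Each station gives a sphere (x−x_i)² + (y−y_i)² + z² = d_i² (stations at z=0).
Subtracting the A sphere from B and C: z² cancels, leaving linear equations in x and y:
171.6 x + 517.6 y = 29646.06
295.0 x + 73.4 y = 7207.06
Solving: x ≈ 11.095, y ≈ 53.598 km (keep extra digits for the depth step; rounded: 11.1, 53.6).
Then from the A sphere: z² = 193.60² − (x − 2.0)² − (y + 134.6)² with x = 11.095, y = 53.598, so z ≈ 44.494 ≈ 44.5 km.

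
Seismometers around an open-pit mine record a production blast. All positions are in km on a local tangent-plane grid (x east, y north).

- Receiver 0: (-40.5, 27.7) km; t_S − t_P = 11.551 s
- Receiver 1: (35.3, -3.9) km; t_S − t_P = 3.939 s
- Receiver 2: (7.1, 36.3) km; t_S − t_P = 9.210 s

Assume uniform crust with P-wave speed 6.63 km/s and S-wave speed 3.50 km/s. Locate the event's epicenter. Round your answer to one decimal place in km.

(22.6, -30.2)

Distance from S−P lag: d = Δt · v_P v_S / (v_P − v_S) = Δt · (6.63·3.50)/(6.63−3.50) ≈ 7.4137·Δt.
So d_Receiver 0 = 85.64, d_Receiver 1 = 29.20, d_Receiver 2 = 68.28 km.
Circle about each station: (x + 40.5)² + (y − 27.7)² = 85.64²; (x − 35.3)² + (y + 3.9)² = 29.20²; (x − 7.1)² + (y − 36.3)² = 68.28².
Subtracting the Receiver 0 equation from the Receiver 1 and Receiver 2 equations removes the quadratic terms:
151.6 x − 63.2 y = 5335.33
95.2 x + 17.2 y = 1632.61
Solving the 2×2 system: x ≈ 22.6, y ≈ -30.2 km.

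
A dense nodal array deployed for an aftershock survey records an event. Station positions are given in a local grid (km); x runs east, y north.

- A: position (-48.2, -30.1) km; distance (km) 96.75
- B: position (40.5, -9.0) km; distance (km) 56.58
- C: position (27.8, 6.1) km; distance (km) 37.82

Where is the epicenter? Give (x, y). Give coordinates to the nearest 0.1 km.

(16.2, 42.1)

Circle about each station: (x + 48.2)² + (y + 30.1)² = 96.75²; (x − 40.5)² + (y + 9.0)² = 56.58²; (x − 27.8)² + (y − 6.1)² = 37.82².
Subtracting the A equation from the B and C equations removes the quadratic terms:
177.4 x + 42.2 y = 4651.27
152.0 x + 72.4 y = 5511.01
Solving the 2×2 system: x ≈ 16.2, y ≈ 42.1 km.
Check against A (with the unrounded x, y): √((x + 48.2)²+(y + 30.1)²) = 96.75 ≈ 96.75 km. ✓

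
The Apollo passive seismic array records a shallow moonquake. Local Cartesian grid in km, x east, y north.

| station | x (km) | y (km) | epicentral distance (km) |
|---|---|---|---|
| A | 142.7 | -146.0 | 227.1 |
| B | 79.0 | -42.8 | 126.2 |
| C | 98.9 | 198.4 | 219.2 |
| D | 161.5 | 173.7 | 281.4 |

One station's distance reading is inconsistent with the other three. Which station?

C

Solve using three stations at a time. Using A, B, D (subtract circle equations pairwise → linear system) gives (x, y) ≈ (-44.8, -17.8).
Distances from that point to each station vs reported:
  A: calculated 227.2 vs reported 227.1 → residual 0.1 km
  B: calculated 126.3 vs reported 126.2 → residual 0.1 km
  C: calculated 259.6 vs reported 219.2 → residual 40.4 km
  D: calculated 281.4 vs reported 281.4 → residual 0.0 km
A, B, D are mutually consistent (residuals ≈ 0); C is off by 40.4 km.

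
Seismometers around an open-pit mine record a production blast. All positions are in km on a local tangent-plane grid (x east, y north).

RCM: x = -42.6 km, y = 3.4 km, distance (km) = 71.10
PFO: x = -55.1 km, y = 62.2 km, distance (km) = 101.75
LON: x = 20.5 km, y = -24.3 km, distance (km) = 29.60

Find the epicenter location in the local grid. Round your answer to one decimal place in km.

Circle about each station: (x + 42.6)² + (y − 3.4)² = 71.10²; (x + 55.1)² + (y − 62.2)² = 101.75²; (x − 20.5)² + (y + 24.3)² = 29.60².
Subtracting the RCM equation from the PFO and LON equations removes the quadratic terms:
-25.0 x + 117.6 y = -219.32
126.2 x − 55.4 y = 3363.47
Solving the 2×2 system: x ≈ 28.5, y ≈ 4.2 km.

x ≈ 28.5 km, y ≈ 4.2 km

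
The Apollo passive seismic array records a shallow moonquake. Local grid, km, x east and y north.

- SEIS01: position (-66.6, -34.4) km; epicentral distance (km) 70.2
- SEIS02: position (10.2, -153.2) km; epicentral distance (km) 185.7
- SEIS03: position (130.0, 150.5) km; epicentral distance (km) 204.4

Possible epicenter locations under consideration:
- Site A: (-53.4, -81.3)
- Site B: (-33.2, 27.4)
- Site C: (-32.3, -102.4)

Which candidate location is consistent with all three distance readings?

Site B

For each candidate, compare |candidate − station| to the reported distance:
Site A: residuals SEIS01 21.5, SEIS02 89.7, SEIS03 91.2 → max 91.2 km
Site B: residuals SEIS01 0.0, SEIS02 0.0, SEIS03 0.0 → max 0.0 km
Site C: residuals SEIS01 6.0, SEIS02 119.5, SEIS03 96.1 → max 119.5 km
Only Site B has all residuals ≈ 0.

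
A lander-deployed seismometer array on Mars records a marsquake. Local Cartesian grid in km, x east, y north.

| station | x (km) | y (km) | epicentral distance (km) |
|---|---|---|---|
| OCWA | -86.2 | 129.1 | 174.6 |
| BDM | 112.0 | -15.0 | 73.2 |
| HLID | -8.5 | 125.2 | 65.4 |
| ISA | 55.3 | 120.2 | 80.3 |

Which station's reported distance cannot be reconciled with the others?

Solve using three stations at a time. Using OCWA, BDM, ISA (subtract circle equations pairwise → linear system) gives (x, y) ≈ (64.2, 40.4).
Distances from that point to each station vs reported:
  OCWA: calculated 174.6 vs reported 174.6 → residual 0.0 km
  BDM: calculated 73.2 vs reported 73.2 → residual 0.0 km
  HLID: calculated 111.7 vs reported 65.4 → residual 46.3 km
  ISA: calculated 80.3 vs reported 80.3 → residual 0.0 km
OCWA, BDM, ISA are mutually consistent (residuals ≈ 0); HLID is off by 46.3 km.

HLID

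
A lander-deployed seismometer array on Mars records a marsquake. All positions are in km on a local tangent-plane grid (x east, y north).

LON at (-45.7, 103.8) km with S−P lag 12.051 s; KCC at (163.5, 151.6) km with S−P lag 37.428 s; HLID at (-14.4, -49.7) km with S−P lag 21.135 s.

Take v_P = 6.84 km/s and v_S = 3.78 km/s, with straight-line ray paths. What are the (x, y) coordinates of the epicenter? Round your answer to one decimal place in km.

x ≈ -143.1 km, y ≈ 74.1 km

Distance from S−P lag: d = Δt · v_P v_S / (v_P − v_S) = Δt · (6.84·3.78)/(6.84−3.78) ≈ 8.4494·Δt.
So d_LON = 101.82, d_KCC = 316.24, d_HLID = 178.58 km.
Circle about each station: (x + 45.7)² + (y − 103.8)² = 101.82²; (x − 163.5)² + (y − 151.6)² = 316.24²; (x + 14.4)² + (y + 49.7)² = 178.58².
Subtracting the LON equation from the KCC and HLID equations removes the quadratic terms:
418.4 x + 95.6 y = -52788.55
62.6 x − 307.0 y = -31708.98
Solving the 2×2 system: x ≈ -143.1, y ≈ 74.1 km.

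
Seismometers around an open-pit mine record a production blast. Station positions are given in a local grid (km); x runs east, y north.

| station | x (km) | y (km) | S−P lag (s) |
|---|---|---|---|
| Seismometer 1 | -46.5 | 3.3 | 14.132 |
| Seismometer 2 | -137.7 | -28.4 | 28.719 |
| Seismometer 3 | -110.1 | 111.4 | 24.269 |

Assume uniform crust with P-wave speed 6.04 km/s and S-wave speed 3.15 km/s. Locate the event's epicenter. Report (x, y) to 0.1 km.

Distance from S−P lag: d = Δt · v_P v_S / (v_P − v_S) = Δt · (6.04·3.15)/(6.04−3.15) ≈ 6.5834·Δt.
So d_Seismometer 1 = 93.04, d_Seismometer 2 = 189.07, d_Seismometer 3 = 159.77 km.
Circle about each station: (x + 46.5)² + (y − 3.3)² = 93.04²; (x + 137.7)² + (y + 28.4)² = 189.07²; (x + 110.1)² + (y − 111.4)² = 159.77².
Subtracting the Seismometer 1 equation from the Seismometer 2 and Seismometer 3 equations removes the quadratic terms:
-182.4 x − 63.4 y = -9496.31
-127.2 x + 216.2 y = 5488.82
Solving the 2×2 system: x ≈ 35.9, y ≈ 46.5 km.

35.9 km east, 46.5 km north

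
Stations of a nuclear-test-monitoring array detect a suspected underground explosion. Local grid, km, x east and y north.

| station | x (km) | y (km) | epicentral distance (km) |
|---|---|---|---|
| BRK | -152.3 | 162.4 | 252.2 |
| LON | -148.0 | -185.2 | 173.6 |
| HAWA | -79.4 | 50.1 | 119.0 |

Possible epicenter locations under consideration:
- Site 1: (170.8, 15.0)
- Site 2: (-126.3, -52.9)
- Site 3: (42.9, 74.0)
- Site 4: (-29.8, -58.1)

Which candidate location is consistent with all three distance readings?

Site 4

For each candidate, compare |candidate − station| to the reported distance:
Site 1: residuals BRK 102.9, LON 202.8, HAWA 133.7 → max 202.8 km
Site 2: residuals BRK 35.3, LON 39.5, HAWA 5.8 → max 39.5 km
Site 3: residuals BRK 37.9, LON 148.3, HAWA 5.6 → max 148.3 km
Site 4: residuals BRK 0.0, LON 0.0, HAWA 0.0 → max 0.0 km
Only Site 4 has all residuals ≈ 0.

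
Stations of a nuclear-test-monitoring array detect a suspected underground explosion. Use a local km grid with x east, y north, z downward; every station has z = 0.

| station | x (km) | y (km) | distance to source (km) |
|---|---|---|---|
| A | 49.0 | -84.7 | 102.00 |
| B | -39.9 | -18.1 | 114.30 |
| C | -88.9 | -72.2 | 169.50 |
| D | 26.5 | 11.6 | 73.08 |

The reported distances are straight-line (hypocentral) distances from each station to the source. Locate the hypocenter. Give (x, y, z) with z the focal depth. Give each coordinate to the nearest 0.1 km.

Each station gives a sphere (x−x_i)² + (y−y_i)² + z² = d_i² (stations at z=0).
Subtracting the A sphere from B and C: z² cancels, leaving linear equations in x and y:
-177.8 x + 133.2 y = -10315.96
-275.8 x + 25.0 y = -14785.29
Solving: x ≈ 53.002, y ≈ -6.699 km (keep extra digits for the depth step; rounded: 53.0, -6.7).
Then from the A sphere: z² = 102.00² − (x − 49.0)² − (y + 84.7)² with x = 53.002, y = -6.699, so z ≈ 65.604 ≈ 65.6 km.

(53.0, -6.7, 65.6)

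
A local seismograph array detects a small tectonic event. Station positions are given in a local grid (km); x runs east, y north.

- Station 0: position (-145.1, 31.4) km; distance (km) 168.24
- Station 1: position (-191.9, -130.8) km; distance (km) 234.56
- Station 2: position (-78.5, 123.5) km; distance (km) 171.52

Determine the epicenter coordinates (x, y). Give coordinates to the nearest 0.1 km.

x ≈ 15.0 km, y ≈ -20.3 km

Circle about each station: (x + 145.1)² + (y − 31.4)² = 168.24²; (x + 191.9)² + (y + 130.8)² = 234.56²; (x + 78.5)² + (y − 123.5)² = 171.52².
Subtracting the Station 0 equation from the Station 1 and Station 2 equations removes the quadratic terms:
-93.6 x − 324.4 y = 5180.58
133.2 x + 184.2 y = -1739.88
Solving the 2×2 system: x ≈ 15.0, y ≈ -20.3 km.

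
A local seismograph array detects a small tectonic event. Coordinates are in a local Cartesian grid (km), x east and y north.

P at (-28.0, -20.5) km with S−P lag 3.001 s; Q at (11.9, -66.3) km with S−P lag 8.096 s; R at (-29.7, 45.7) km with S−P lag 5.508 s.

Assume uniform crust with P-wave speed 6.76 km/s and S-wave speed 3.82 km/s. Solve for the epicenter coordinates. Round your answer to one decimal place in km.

x ≈ -12.2 km, y ≈ 0.6 km

Distance from S−P lag: d = Δt · v_P v_S / (v_P − v_S) = Δt · (6.76·3.82)/(6.76−3.82) ≈ 8.7834·Δt.
So d_P = 26.36, d_Q = 71.11, d_R = 48.38 km.
Circle about each station: (x + 28.0)² + (y + 20.5)² = 26.36²; (x − 11.9)² + (y + 66.3)² = 71.11²; (x + 29.7)² + (y − 45.7)² = 48.38².
Subtracting the P equation from the Q and R equations removes the quadratic terms:
79.8 x − 91.6 y = -1028.73
-3.4 x + 132.4 y = 120.56
Solving the 2×2 system: x ≈ -12.2, y ≈ 0.6 km.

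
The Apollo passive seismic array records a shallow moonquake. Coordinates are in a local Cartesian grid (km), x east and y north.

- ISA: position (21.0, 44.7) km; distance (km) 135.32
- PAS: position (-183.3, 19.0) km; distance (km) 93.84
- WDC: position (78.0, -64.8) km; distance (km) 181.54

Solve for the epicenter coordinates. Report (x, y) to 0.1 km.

x ≈ -97.9 km, y ≈ -19.9 km

Circle about each station: (x − 21.0)² + (y − 44.7)² = 135.32²; (x + 183.3)² + (y − 19.0)² = 93.84²; (x − 78.0)² + (y + 64.8)² = 181.54².
Subtracting the ISA equation from the PAS and WDC equations removes the quadratic terms:
-408.6 x − 51.4 y = 41026.36
114.0 x − 219.0 y = -6801.32
Solving the 2×2 system: x ≈ -97.9, y ≈ -19.9 km.
Check against ISA (with the unrounded x, y): √((x − 21.0)²+(y − 44.7)²) = 135.32 ≈ 135.32 km. ✓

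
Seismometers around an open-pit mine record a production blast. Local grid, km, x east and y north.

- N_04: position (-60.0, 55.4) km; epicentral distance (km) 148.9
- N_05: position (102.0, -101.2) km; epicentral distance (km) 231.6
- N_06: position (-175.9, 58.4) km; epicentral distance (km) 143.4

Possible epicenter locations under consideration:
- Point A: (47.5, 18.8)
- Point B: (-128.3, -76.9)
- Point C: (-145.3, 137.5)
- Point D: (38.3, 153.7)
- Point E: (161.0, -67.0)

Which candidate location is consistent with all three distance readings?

Point B

For each candidate, compare |candidate − station| to the reported distance:
Point A: residuals N_04 35.3, N_05 99.8, N_06 83.5 → max 99.8 km
Point B: residuals N_04 0.0, N_05 0.0, N_06 0.0 → max 0.0 km
Point C: residuals N_04 30.5, N_05 112.1, N_06 58.6 → max 112.1 km
Point D: residuals N_04 9.9, N_05 31.1, N_06 91.0 → max 91.0 km
Point E: residuals N_04 103.7, N_05 163.4, N_06 216.1 → max 216.1 km
Only Point B has all residuals ≈ 0.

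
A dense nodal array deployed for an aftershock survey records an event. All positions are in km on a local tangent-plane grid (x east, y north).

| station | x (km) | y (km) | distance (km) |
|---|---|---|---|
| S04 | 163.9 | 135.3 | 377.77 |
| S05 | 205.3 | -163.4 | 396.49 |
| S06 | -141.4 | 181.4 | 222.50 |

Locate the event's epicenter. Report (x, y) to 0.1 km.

(-171.2, -39.1)

Circle about each station: (x − 163.9)² + (y − 135.3)² = 377.77²; (x − 205.3)² + (y + 163.4)² = 396.49²; (x + 141.4)² + (y − 181.4)² = 222.50².
Subtracting pairs of circle equations eliminates x²+y² and gives linear equations (the radical axes):
82.8 x − 597.4 y = 9184.20
-610.6 x + 92.2 y = 100934.54
Solving the 2×2 system: x ≈ -171.2, y ≈ -39.1 km.
Check against S04 (with the unrounded x, y): √((x − 163.9)²+(y − 135.3)²) = 377.78 ≈ 377.77 km. ✓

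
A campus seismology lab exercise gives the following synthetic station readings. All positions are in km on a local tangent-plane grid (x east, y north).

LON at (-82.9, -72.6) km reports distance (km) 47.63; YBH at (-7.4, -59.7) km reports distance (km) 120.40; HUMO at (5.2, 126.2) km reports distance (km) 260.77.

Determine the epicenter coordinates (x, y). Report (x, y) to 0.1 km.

Circle about each station: (x + 82.9)² + (y + 72.6)² = 47.63²; (x + 7.4)² + (y + 59.7)² = 120.40²; (x − 5.2)² + (y − 126.2)² = 260.77².
Subtracting pairs of circle equations eliminates x²+y² and gives linear equations (the radical axes):
151.0 x + 25.8 y = -20751.86
176.2 x + 397.6 y = -61922.07
Solving the 2×2 system: x ≈ -119.9, y ≈ -102.6 km.

-119.9 km east, -102.6 km north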